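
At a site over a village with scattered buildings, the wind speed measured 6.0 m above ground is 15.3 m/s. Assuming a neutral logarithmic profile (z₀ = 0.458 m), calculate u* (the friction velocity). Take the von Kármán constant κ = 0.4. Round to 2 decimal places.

u* ≈ 2.38 m/s

Log law: V(z) = (u*/κ) · ln(z/z₀) ⇒ u* = κ · V / ln(z/z₀)
u* = 0.4 × 15.3 / ln(6.0/0.458) = 0.4 × 15.3 / 2.5726
   = 6.1200 / 2.5726 = 2.3789 m/s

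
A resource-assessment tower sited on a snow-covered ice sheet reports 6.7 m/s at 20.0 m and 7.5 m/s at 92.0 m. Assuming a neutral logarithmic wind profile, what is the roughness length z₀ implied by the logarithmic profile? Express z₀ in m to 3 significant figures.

z₀ ≈ 0.0000563 m

Log law: V(z) ∝ ln(z/z₀). With r = V₁/V₂ = 6.7/7.5 = 0.89333,
r · ln(z₂/z₀) = ln(z₁/z₀) ⇒ ln z₀ = (ln z₁ − r·ln z₂)/(1 − r)
ln z₀ = (2.99573 − 0.89333×4.52179) / 0.10667 = -9.7850
z₀ = exp(-9.7850) = 0.00005629 m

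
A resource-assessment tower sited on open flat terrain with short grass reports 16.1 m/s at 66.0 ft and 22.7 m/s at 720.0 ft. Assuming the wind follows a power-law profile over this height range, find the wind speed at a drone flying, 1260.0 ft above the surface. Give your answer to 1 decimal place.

First find α: α = ln(V₂/V₁)/ln(z₂/z₁) = ln(22.7/16.1)/ln(720.0/66.0) = 0.34355/2.38960 = 0.1438
Extrapolate from 720.0 ft to 1260.0 ft: V₃ = 22.7 × (1260.0/720.0)^0.1438 = 22.7 × 1.0838 = 24.6018 m/s

24.6 m/s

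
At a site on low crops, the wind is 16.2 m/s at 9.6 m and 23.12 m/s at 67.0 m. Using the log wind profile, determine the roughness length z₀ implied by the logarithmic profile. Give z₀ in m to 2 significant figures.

Log law: V(z) ∝ ln(z/z₀). With r = V₁/V₂ = 16.2/23.12 = 0.70069,
r · ln(z₂/z₀) = ln(z₁/z₀) ⇒ ln z₀ = (ln z₁ − r·ln z₂)/(1 − r)
ln z₀ = (2.26176 − 0.70069×4.20469) / 0.29931 = -2.2867
z₀ = exp(-2.2867) = 0.1016 m

z₀ ≈ 0.10 m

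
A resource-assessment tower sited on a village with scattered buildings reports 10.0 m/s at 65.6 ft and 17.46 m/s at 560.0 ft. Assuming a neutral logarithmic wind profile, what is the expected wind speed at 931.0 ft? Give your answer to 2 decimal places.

Log law: V ∝ ln(z/z₀). From the pair, with r = V₁/V₂ = 0.57274,
ln z₀ = (ln z₁ − r·ln z₂)/(1 − r) = (4.1836 − 0.57274×6.3279)/0.42726 = 1.3091 → z₀ = 3.703 ft
V₃ = V₁ · ln(z₃/z₀)/ln(z₁/z₀) = 10.0 × 5.5272/2.8745 = 19.2284 m/s

19.23 m/s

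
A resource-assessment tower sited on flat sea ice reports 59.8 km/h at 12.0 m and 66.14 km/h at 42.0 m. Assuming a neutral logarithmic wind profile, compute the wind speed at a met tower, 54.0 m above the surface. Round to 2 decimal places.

Log law: V ∝ ln(z/z₀). From the pair, with r = V₁/V₂ = 0.90414,
ln z₀ = (ln z₁ − r·ln z₂)/(1 − r) = (2.4849 − 0.90414×3.7377)/0.09586 = -9.3314 → z₀ = 0.00008860 m
V₃ = V₁ · ln(z₃/z₀)/ln(z₁/z₀) = 59.8 × 13.3204/11.8163 = 67.4119 km/h

67.41 km/h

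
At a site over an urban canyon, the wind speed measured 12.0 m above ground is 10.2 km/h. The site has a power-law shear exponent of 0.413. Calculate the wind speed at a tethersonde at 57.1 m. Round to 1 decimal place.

Power-law profile: V₂ = V₁ · (z₂/z₁)^α
V₂ = 10.2 × (57.1/12.0)^0.413 = 10.2 × (4.7583)^0.413
    = 10.2 × 1.9045 = 19.4263 km/h

19.4 km/h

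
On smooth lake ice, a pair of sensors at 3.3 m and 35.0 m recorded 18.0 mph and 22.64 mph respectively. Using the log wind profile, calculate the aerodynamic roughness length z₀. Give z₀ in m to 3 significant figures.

Log law: V(z) ∝ ln(z/z₀). With r = V₁/V₂ = 18.0/22.64 = 0.79505,
r · ln(z₂/z₀) = ln(z₁/z₀) ⇒ ln z₀ = (ln z₁ − r·ln z₂)/(1 − r)
ln z₀ = (1.19392 − 0.79505×3.55535) / 0.20495 = -7.9668
z₀ = exp(-7.9668) = 0.0003468 m

z₀ ≈ 0.000347 m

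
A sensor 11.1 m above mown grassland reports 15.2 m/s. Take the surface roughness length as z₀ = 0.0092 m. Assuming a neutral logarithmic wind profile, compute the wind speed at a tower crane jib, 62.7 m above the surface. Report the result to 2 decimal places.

18.91 m/s

Log law: V(z) ∝ ln(z/z₀), so V₂/V₁ = ln(z₂/z₀) / ln(z₁/z₀).
ln(62.7/0.0092) = 8.8269, ln(11.1/0.0092) = 7.0955
V₂ = 15.2 × 8.8269/7.0955 = 15.2 × 1.2440 = 18.9090 m/s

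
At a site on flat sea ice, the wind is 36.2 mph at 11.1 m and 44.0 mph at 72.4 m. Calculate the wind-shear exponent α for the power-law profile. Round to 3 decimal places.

α ≈ 0.104

Power law: V₂/V₁ = (z₂/z₁)^α ⇒ α = ln(V₂/V₁) / ln(z₂/z₁)
α = ln(44.0/36.2) / ln(72.4/11.1) = ln(1.2155) / ln(6.5225)
  = 0.19513 / 1.87526 = 0.10406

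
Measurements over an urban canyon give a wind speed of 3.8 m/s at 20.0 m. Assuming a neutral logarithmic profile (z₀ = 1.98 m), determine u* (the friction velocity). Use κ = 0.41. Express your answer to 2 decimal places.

u* ≈ 0.67 m/s

Log law: V(z) = (u*/κ) · ln(z/z₀) ⇒ u* = κ · V / ln(z/z₀)
u* = 0.41 × 3.8 / ln(20.0/1.98) = 0.41 × 3.8 / 2.3126
   = 1.5580 / 2.3126 = 0.6737 m/s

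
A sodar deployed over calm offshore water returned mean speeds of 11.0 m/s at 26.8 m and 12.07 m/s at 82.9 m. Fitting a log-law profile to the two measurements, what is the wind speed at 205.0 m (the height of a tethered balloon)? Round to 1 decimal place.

12.9 m/s

Log law: V ∝ ln(z/z₀). From the pair, with r = V₁/V₂ = 0.91135,
ln z₀ = (ln z₁ − r·ln z₂)/(1 − r) = (3.2884 − 0.91135×4.4176)/0.08865 = -8.3205 → z₀ = 0.0002435 m
V₃ = V₁ · ln(z₃/z₀)/ln(z₁/z₀) = 11.0 × 13.6435/11.6089 = 12.9279 m/s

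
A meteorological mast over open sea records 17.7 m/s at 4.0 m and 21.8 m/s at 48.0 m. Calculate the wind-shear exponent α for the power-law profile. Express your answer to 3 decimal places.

α ≈ 0.084

Power law: V₂/V₁ = (z₂/z₁)^α ⇒ α = ln(V₂/V₁) / ln(z₂/z₁)
α = ln(21.8/17.7) / ln(48.0/4.0) = ln(1.2316) / ln(12.0000)
  = 0.20835 / 2.48491 = 0.08384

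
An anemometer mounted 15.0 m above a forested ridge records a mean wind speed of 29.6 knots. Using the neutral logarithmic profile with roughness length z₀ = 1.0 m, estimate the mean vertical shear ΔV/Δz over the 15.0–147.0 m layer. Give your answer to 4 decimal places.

0.1890 knots/m

Log law: V₂ = V₁ · ln(z₂/z₀)/ln(z₁/z₀) = 29.6 × 4.9904/2.7081 = 54.5473 knots
ΔV/Δz = (54.5473 − 29.6)/(147.0 − 15.0) = 24.9473/132.0000 = 0.18899 knots/m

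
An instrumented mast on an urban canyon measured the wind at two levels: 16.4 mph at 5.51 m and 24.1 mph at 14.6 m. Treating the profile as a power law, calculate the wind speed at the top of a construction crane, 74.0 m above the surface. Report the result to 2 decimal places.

45.76 mph

First find α: α = ln(V₂/V₁)/ln(z₂/z₁) = ln(24.1/16.4)/ln(14.6/5.51) = 0.38493/0.97446 = 0.3950
Extrapolate from 14.6 m to 74.0 m: V₃ = 24.1 × (74.0/14.6)^0.3950 = 24.1 × 1.8986 = 45.7571 mph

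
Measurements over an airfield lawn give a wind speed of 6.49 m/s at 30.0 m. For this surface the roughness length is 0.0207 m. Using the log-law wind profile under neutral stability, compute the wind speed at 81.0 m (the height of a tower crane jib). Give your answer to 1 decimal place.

7.4 m/s

Log law: V(z) ∝ ln(z/z₀), so V₂/V₁ = ln(z₂/z₀) / ln(z₁/z₀).
ln(81.0/0.0207) = 8.2721, ln(30.0/0.0207) = 7.2788
V₂ = 6.49 × 8.2721/7.2788 = 6.49 × 1.1365 = 7.3756 m/s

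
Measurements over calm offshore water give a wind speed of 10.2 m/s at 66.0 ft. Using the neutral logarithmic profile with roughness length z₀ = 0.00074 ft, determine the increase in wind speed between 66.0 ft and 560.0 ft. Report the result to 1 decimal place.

Log law: V₂ = V₁ · ln(z₂/z₀)/ln(z₁/z₀) = 10.2 × 13.5368/11.3985 = 12.1134 m/s
ΔV = 12.1134 − 10.2 = 1.9134 m/s

1.9 m/s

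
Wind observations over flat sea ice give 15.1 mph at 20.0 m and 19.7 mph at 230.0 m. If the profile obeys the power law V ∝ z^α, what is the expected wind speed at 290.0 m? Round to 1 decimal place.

20.2 mph

First find α: α = ln(V₂/V₁)/ln(z₂/z₁) = ln(19.7/15.1)/ln(230.0/20.0) = 0.26592/2.44235 = 0.1089
Extrapolate from 230.0 m to 290.0 m: V₃ = 19.7 × (290.0/230.0)^0.1089 = 19.7 × 1.0256 = 20.2035 mph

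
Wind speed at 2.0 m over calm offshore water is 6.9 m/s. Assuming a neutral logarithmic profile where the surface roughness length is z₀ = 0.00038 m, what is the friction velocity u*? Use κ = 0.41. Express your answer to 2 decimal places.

u* ≈ 0.33 m/s

Log law: V(z) = (u*/κ) · ln(z/z₀) ⇒ u* = κ · V / ln(z/z₀)
u* = 0.41 × 6.9 / ln(2.0/0.00038) = 0.41 × 6.9 / 8.5685
   = 2.8290 / 8.5685 = 0.3302 m/s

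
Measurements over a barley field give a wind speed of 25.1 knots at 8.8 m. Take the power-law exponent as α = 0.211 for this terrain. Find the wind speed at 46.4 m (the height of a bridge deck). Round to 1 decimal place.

35.6 knots

Power-law profile: V₂ = V₁ · (z₂/z₁)^α
V₂ = 25.1 × (46.4/8.8)^0.211 = 25.1 × (5.2727)^0.211
    = 25.1 × 1.4202 = 35.6470 knots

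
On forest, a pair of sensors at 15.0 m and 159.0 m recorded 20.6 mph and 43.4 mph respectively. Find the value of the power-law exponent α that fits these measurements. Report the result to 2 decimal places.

α ≈ 0.32

Power law: V₂/V₁ = (z₂/z₁)^α ⇒ α = ln(V₂/V₁) / ln(z₂/z₁)
α = ln(43.4/20.6) / ln(159.0/15.0) = ln(2.1068) / ln(10.6000)
  = 0.74517 / 2.36085 = 0.31564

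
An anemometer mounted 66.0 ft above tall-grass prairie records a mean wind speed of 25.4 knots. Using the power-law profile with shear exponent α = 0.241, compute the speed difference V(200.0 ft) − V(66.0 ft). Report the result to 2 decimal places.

7.78 knots

Power law: V₂ = V₁ · (z₂/z₁)^α = 25.4 × (3.0303)^0.241 = 33.1797 knots
ΔV = 33.1797 − 25.4 = 7.7797 knots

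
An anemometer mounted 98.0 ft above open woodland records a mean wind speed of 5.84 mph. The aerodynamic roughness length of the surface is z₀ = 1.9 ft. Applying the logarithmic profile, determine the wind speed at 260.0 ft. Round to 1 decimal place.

Log law: V(z) ∝ ln(z/z₀), so V₂/V₁ = ln(z₂/z₀) / ln(z₁/z₀).
ln(260.0/1.9) = 4.9188, ln(98.0/1.9) = 3.9431
V₂ = 5.84 × 4.9188/3.9431 = 5.84 × 1.2474 = 7.2851 mph

7.3 mph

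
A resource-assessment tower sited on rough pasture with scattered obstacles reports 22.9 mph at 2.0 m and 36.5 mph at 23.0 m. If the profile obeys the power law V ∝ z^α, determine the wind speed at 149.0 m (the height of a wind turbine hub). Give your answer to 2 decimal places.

52.14 mph

First find α: α = ln(V₂/V₁)/ln(z₂/z₁) = ln(36.5/22.9)/ln(23.0/2.0) = 0.46618/2.44235 = 0.1909
Extrapolate from 23.0 m to 149.0 m: V₃ = 36.5 × (149.0/23.0)^0.1909 = 36.5 × 1.4285 = 52.1408 mph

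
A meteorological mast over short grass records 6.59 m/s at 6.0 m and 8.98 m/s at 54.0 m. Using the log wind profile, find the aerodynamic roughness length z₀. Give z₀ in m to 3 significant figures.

z₀ ≈ 0.0140 m

Log law: V(z) ∝ ln(z/z₀). With r = V₁/V₂ = 6.59/8.98 = 0.73385,
r · ln(z₂/z₀) = ln(z₁/z₀) ⇒ ln z₀ = (ln z₁ − r·ln z₂)/(1 − r)
ln z₀ = (1.79176 − 0.73385×3.98898) / 0.26615 = -4.2667
z₀ = exp(-4.2667) = 0.01403 m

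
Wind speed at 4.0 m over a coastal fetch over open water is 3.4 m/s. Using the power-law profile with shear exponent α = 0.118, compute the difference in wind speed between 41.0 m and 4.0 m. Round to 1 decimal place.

1.1 m/s

Power law: V₂ = V₁ · (z₂/z₁)^α = 3.4 × (10.2500)^0.118 = 4.4745 m/s
ΔV = 4.4745 − 3.4 = 1.0745 m/s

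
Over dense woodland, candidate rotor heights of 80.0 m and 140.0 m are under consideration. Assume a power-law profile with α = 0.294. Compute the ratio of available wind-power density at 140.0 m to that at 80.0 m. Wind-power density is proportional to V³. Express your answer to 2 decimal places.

1.64

Speed ratio: V_B/V_A = (z_B/z_A)^α = (140.0/80.0)^0.294 = (1.7500)^0.294 = 1.17884
Power-density ratio: P_B/P_A = (V_B/V_A)³ = (1.17884)³ = 1.63817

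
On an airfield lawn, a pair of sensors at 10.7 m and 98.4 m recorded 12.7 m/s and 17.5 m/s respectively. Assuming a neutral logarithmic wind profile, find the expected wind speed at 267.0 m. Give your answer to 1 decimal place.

Log law: V ∝ ln(z/z₀). From the pair, with r = V₁/V₂ = 0.72571,
ln z₀ = (ln z₁ − r·ln z₂)/(1 − r) = (2.3702 − 0.72571×4.5890)/0.27429 = -3.5003 → z₀ = 0.03019 m
V₃ = V₁ · ln(z₃/z₀)/ln(z₁/z₀) = 12.7 × 9.0876/5.8706 = 19.6595 m/s

19.7 m/s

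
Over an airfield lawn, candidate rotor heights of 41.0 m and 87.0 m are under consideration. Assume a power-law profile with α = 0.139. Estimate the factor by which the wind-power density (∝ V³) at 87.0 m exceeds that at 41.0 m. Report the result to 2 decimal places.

1.37

Speed ratio: V_B/V_A = (z_B/z_A)^α = (87.0/41.0)^0.139 = (2.1220)^0.139 = 1.11024
Power-density ratio: P_B/P_A = (V_B/V_A)³ = (1.11024)³ = 1.36851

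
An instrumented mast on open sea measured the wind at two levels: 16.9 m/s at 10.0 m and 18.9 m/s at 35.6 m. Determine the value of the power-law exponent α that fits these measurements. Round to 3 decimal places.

Power law: V₂/V₁ = (z₂/z₁)^α ⇒ α = ln(V₂/V₁) / ln(z₂/z₁)
α = ln(18.9/16.9) / ln(35.6/10.0) = ln(1.1183) / ln(3.5600)
  = 0.11185 / 1.26976 = 0.08809

α ≈ 0.088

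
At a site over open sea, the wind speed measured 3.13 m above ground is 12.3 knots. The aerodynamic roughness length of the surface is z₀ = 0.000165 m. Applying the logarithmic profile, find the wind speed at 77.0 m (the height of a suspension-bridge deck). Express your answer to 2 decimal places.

16.30 knots

Log law: V(z) ∝ ln(z/z₀), so V₂/V₁ = ln(z₂/z₀) / ln(z₁/z₀).
ln(77.0/0.000165) = 13.0534, ln(3.13/0.000165) = 9.8506
V₂ = 12.3 × 13.0534/9.8506 = 12.3 × 1.3251 = 16.2992 knots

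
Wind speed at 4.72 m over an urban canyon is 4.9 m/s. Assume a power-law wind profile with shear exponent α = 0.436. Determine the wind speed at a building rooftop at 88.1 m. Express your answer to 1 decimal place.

17.6 m/s

Power-law profile: V₂ = V₁ · (z₂/z₁)^α
V₂ = 4.9 × (88.1/4.72)^0.436 = 4.9 × (18.6653)^0.436
    = 4.9 × 3.5824 = 17.5536 m/s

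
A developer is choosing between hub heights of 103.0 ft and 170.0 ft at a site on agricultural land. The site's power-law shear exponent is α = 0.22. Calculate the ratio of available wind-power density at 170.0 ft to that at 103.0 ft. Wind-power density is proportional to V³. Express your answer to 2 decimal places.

1.39

Speed ratio: V_B/V_A = (z_B/z_A)^α = (170.0/103.0)^0.22 = (1.6505)^0.22 = 1.11654
Power-density ratio: P_B/P_A = (V_B/V_A)³ = (1.11654)³ = 1.39195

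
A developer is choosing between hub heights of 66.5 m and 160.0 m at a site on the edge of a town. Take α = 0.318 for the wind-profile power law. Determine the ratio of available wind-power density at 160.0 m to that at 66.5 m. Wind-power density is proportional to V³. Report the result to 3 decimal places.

2.311

Speed ratio: V_B/V_A = (z_B/z_A)^α = (160.0/66.5)^0.318 = (2.4060)^0.318 = 1.32207
Power-density ratio: P_B/P_A = (V_B/V_A)³ = (1.32207)³ = 2.31078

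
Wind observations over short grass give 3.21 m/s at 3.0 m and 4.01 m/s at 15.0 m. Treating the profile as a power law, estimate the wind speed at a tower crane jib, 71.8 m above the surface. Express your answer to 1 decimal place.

First find α: α = ln(V₂/V₁)/ln(z₂/z₁) = ln(4.01/3.21)/ln(15.0/3.0) = 0.22252/1.60944 = 0.1383
Extrapolate from 15.0 m to 71.8 m: V₃ = 4.01 × (71.8/15.0)^0.1383 = 4.01 × 1.2417 = 4.9793 m/s

5.0 m/s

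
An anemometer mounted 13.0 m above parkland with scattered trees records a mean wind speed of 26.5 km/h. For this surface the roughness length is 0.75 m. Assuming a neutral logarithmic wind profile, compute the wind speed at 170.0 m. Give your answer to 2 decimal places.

50.38 km/h

Log law: V(z) ∝ ln(z/z₀), so V₂/V₁ = ln(z₂/z₀) / ln(z₁/z₀).
ln(170.0/0.75) = 5.4235, ln(13.0/0.75) = 2.8526
V₂ = 26.5 × 5.4235/2.8526 = 26.5 × 1.9012 = 50.3823 km/h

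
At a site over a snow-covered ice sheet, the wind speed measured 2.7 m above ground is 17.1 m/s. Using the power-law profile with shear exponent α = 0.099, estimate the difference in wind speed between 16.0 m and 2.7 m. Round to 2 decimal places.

Power law: V₂ = V₁ · (z₂/z₁)^α = 17.1 × (5.9259)^0.099 = 20.3938 m/s
ΔV = 20.3938 − 17.1 = 3.2938 m/s

3.29 m/s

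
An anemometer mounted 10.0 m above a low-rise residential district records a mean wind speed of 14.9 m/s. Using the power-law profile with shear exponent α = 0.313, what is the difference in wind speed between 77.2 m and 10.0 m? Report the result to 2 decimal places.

Power law: V₂ = V₁ · (z₂/z₁)^α = 14.9 × (7.7200)^0.313 = 28.2495 m/s
ΔV = 28.2495 − 14.9 = 13.3495 m/s

13.35 m/s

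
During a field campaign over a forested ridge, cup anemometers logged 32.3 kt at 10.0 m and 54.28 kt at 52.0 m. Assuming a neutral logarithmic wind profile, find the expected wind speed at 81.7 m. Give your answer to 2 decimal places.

60.30 kt

Log law: V ∝ ln(z/z₀). From the pair, with r = V₁/V₂ = 0.59506,
ln z₀ = (ln z₁ − r·ln z₂)/(1 − r) = (2.3026 − 0.59506×3.9512)/0.40494 = -0.1201 → z₀ = 0.8868 m
V₃ = V₁ · ln(z₃/z₀)/ln(z₁/z₀) = 32.3 × 4.5232/2.4227 = 60.3036 kt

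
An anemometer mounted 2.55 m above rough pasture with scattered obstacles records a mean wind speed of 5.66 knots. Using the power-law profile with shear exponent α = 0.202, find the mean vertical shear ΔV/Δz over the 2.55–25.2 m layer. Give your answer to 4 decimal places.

0.1470 knots/m

Power law: V₂ = V₁ · (z₂/z₁)^α = 5.66 × (9.8824)^0.202 = 8.9904 knots
ΔV/Δz = (8.9904 − 5.66)/(25.2 − 2.55) = 3.3304/22.6500 = 0.14704 knots/m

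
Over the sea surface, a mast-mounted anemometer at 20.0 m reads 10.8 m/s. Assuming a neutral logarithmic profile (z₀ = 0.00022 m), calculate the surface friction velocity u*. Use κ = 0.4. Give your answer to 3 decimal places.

Log law: V(z) = (u*/κ) · ln(z/z₀) ⇒ u* = κ · V / ln(z/z₀)
u* = 0.4 × 10.8 / ln(20.0/0.00022) = 0.4 × 10.8 / 11.4176
   = 4.3200 / 11.4176 = 0.3784 m/s

u* ≈ 0.378 m/s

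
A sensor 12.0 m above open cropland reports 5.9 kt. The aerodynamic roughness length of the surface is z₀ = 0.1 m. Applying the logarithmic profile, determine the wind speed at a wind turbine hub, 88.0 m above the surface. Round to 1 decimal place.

8.4 kt

Log law: V(z) ∝ ln(z/z₀), so V₂/V₁ = ln(z₂/z₀) / ln(z₁/z₀).
ln(88.0/0.1) = 6.7799, ln(12.0/0.1) = 4.7875
V₂ = 5.9 × 6.7799/4.7875 = 5.9 × 1.4162 = 8.3554 kt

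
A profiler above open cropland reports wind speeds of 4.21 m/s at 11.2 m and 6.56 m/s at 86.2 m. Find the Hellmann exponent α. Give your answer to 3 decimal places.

α ≈ 0.217

Power law: V₂/V₁ = (z₂/z₁)^α ⇒ α = ln(V₂/V₁) / ln(z₂/z₁)
α = ln(6.56/4.21) / ln(86.2/11.2) = ln(1.5582) / ln(7.6964)
  = 0.44353 / 2.04076 = 0.21734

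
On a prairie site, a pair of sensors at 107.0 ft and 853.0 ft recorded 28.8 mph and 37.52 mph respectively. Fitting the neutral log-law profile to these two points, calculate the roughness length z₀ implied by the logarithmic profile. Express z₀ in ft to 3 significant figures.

Log law: V(z) ∝ ln(z/z₀). With r = V₁/V₂ = 28.8/37.52 = 0.76759,
r · ln(z₂/z₀) = ln(z₁/z₀) ⇒ ln z₀ = (ln z₁ − r·ln z₂)/(1 − r)
ln z₀ = (4.67283 − 0.76759×6.74876) / 0.23241 = -2.1835
z₀ = exp(-2.1835) = 0.1127 ft

z₀ ≈ 0.113 ft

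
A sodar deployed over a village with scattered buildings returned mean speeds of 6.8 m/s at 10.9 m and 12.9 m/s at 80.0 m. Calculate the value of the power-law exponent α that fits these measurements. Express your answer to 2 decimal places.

α ≈ 0.32

Power law: V₂/V₁ = (z₂/z₁)^α ⇒ α = ln(V₂/V₁) / ln(z₂/z₁)
α = ln(12.9/6.8) / ln(80.0/10.9) = ln(1.8971) / ln(7.3394)
  = 0.64030 / 1.99326 = 0.32123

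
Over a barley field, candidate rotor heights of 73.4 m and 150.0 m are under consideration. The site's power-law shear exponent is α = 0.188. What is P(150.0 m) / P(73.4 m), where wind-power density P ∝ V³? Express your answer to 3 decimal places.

1.496

Speed ratio: V_B/V_A = (z_B/z_A)^α = (150.0/73.4)^0.188 = (2.0436)^0.188 = 1.14381
Power-density ratio: P_B/P_A = (V_B/V_A)³ = (1.14381)³ = 1.49645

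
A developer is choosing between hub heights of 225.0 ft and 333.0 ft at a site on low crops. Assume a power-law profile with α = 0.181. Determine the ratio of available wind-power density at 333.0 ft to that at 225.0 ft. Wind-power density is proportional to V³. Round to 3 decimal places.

Speed ratio: V_B/V_A = (z_B/z_A)^α = (333.0/225.0)^0.181 = (1.4800)^0.181 = 1.07354
Power-density ratio: P_B/P_A = (V_B/V_A)³ = (1.07354)³ = 1.23723

1.237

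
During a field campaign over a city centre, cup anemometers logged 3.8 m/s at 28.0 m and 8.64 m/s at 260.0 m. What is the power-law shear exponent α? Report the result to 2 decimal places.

α ≈ 0.37

Power law: V₂/V₁ = (z₂/z₁)^α ⇒ α = ln(V₂/V₁) / ln(z₂/z₁)
α = ln(8.64/3.8) / ln(260.0/28.0) = ln(2.2737) / ln(9.2857)
  = 0.82140 / 2.22848 = 0.36859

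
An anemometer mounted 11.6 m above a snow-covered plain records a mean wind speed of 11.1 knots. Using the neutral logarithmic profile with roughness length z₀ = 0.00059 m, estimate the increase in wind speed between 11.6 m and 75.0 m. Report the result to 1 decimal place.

2.1 knots

Log law: V₂ = V₁ · ln(z₂/z₀)/ln(z₁/z₀) = 11.1 × 11.7529/9.8864 = 13.1956 knots
ΔV = 13.1956 − 11.1 = 2.0956 knots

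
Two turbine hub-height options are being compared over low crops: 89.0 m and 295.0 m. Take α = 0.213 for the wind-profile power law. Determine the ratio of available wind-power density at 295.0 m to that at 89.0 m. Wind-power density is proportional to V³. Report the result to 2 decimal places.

Speed ratio: V_B/V_A = (z_B/z_A)^α = (295.0/89.0)^0.213 = (3.3146)^0.213 = 1.29078
Power-density ratio: P_B/P_A = (V_B/V_A)³ = (1.29078)³ = 2.15058

2.15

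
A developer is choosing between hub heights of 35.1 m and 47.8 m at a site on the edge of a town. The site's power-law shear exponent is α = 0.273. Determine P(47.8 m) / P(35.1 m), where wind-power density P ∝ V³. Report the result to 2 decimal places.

1.29

Speed ratio: V_B/V_A = (z_B/z_A)^α = (47.8/35.1)^0.273 = (1.3618)^0.273 = 1.08797
Power-density ratio: P_B/P_A = (V_B/V_A)³ = (1.08797)³ = 1.28779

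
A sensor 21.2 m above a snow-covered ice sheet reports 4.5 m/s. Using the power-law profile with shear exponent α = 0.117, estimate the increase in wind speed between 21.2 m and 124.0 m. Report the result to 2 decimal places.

1.03 m/s

Power law: V₂ = V₁ · (z₂/z₁)^α = 4.5 × (5.8491)^0.117 = 5.5330 m/s
ΔV = 5.5330 − 4.5 = 1.0330 m/s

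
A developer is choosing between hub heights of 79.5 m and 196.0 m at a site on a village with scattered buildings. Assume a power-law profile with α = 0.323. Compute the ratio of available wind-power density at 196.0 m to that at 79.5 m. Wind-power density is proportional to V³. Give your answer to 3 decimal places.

2.397

Speed ratio: V_B/V_A = (z_B/z_A)^α = (196.0/79.5)^0.323 = (2.4654)^0.323 = 1.33838
Power-density ratio: P_B/P_A = (V_B/V_A)³ = (1.33838)³ = 2.39740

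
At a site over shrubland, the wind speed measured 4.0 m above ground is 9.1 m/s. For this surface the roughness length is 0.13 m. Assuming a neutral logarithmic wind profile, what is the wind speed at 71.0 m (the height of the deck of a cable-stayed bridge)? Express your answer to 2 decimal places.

16.74 m/s

Log law: V(z) ∝ ln(z/z₀), so V₂/V₁ = ln(z₂/z₀) / ln(z₁/z₀).
ln(71.0/0.13) = 6.3029, ln(4.0/0.13) = 3.4265
V₂ = 9.1 × 6.3029/3.4265 = 9.1 × 1.8394 = 16.7390 m/s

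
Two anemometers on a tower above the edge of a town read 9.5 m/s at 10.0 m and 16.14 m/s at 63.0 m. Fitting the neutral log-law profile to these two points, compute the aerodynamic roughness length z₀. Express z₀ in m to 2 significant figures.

z₀ ≈ 0.72 m

Log law: V(z) ∝ ln(z/z₀). With r = V₁/V₂ = 9.5/16.14 = 0.58860,
r · ln(z₂/z₀) = ln(z₁/z₀) ⇒ ln z₀ = (ln z₁ − r·ln z₂)/(1 − r)
ln z₀ = (2.30259 − 0.58860×4.14313) / 0.41140 = -0.3307
z₀ = exp(-0.3307) = 0.7184 m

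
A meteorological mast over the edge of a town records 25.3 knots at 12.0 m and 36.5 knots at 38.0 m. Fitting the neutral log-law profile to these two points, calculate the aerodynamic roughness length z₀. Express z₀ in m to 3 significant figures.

z₀ ≈ 0.888 m

Log law: V(z) ∝ ln(z/z₀). With r = V₁/V₂ = 25.3/36.5 = 0.69315,
r · ln(z₂/z₀) = ln(z₁/z₀) ⇒ ln z₀ = (ln z₁ − r·ln z₂)/(1 − r)
ln z₀ = (2.48491 − 0.69315×3.63759) / 0.30685 = -0.1189
z₀ = exp(-0.1189) = 0.8879 m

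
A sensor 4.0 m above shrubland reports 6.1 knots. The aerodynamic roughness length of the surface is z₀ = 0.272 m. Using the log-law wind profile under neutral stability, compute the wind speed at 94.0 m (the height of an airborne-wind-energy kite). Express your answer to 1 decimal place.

13.3 knots

Log law: V(z) ∝ ln(z/z₀), so V₂/V₁ = ln(z₂/z₀) / ln(z₁/z₀).
ln(94.0/0.272) = 5.8452, ln(4.0/0.272) = 2.6882
V₂ = 6.1 × 5.8452/2.6882 = 6.1 × 2.1744 = 13.2637 knots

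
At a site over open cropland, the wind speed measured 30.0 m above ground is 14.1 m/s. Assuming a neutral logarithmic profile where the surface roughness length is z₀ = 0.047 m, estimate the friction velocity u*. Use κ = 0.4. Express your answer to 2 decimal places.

u* ≈ 0.87 m/s

Log law: V(z) = (u*/κ) · ln(z/z₀) ⇒ u* = κ · V / ln(z/z₀)
u* = 0.4 × 14.1 / ln(30.0/0.047) = 0.4 × 14.1 / 6.4588
   = 5.6400 / 6.4588 = 0.8732 m/s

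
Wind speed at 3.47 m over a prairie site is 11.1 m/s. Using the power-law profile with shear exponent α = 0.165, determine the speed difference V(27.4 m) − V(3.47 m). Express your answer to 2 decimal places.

Power law: V₂ = V₁ · (z₂/z₁)^α = 11.1 × (7.8963)^0.165 = 15.6098 m/s
ΔV = 15.6098 − 11.1 = 4.5098 m/s

4.51 m/s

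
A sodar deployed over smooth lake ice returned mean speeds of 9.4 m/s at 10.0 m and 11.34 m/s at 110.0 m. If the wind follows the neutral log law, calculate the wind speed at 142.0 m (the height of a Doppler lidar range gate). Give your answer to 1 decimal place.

Log law: V ∝ ln(z/z₀). From the pair, with r = V₁/V₂ = 0.82892,
ln z₀ = (ln z₁ − r·ln z₂)/(1 − r) = (2.3026 − 0.82892×4.7005)/0.17108 = -9.3161 → z₀ = 0.00008997 m
V₃ = V₁ · ln(z₃/z₀)/ln(z₁/z₀) = 9.4 × 14.2719/11.6187 = 11.5466 m/s

11.5 m/s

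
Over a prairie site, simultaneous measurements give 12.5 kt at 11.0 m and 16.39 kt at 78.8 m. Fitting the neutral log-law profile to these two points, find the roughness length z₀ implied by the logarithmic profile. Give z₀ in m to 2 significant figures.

z₀ ≈ 0.020 m

Log law: V(z) ∝ ln(z/z₀). With r = V₁/V₂ = 12.5/16.39 = 0.76266,
r · ln(z₂/z₀) = ln(z₁/z₀) ⇒ ln z₀ = (ln z₁ − r·ln z₂)/(1 − r)
ln z₀ = (2.39790 − 0.76266×4.36691) / 0.23734 = -3.9293
z₀ = exp(-3.9293) = 0.01966 m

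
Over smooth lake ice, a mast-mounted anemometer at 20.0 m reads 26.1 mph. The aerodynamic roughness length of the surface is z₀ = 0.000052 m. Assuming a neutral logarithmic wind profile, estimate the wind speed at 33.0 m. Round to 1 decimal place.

27.1 mph

Log law: V(z) ∝ ln(z/z₀), so V₂/V₁ = ln(z₂/z₀) / ln(z₁/z₀).
ln(33.0/0.000052) = 13.3608, ln(20.0/0.000052) = 12.8600
V₂ = 26.1 × 13.3608/12.8600 = 26.1 × 1.0389 = 27.1163 mph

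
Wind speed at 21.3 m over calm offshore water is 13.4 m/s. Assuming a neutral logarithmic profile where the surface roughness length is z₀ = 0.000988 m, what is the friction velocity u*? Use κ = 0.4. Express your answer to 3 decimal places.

u* ≈ 0.537 m/s

Log law: V(z) = (u*/κ) · ln(z/z₀) ⇒ u* = κ · V / ln(z/z₀)
u* = 0.4 × 13.4 / ln(21.3/0.000988) = 0.4 × 13.4 / 9.9785
   = 5.3600 / 9.9785 = 0.5372 m/s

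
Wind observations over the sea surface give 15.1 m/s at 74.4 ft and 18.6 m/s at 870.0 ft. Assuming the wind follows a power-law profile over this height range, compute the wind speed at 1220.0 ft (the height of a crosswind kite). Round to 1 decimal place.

First find α: α = ln(V₂/V₁)/ln(z₂/z₁) = ln(18.6/15.1)/ln(870.0/74.4) = 0.20847/2.45904 = 0.0848
Extrapolate from 870.0 ft to 1220.0 ft: V₃ = 18.6 × (1220.0/870.0)^0.0848 = 18.6 × 1.0291 = 19.1409 m/s

19.1 m/s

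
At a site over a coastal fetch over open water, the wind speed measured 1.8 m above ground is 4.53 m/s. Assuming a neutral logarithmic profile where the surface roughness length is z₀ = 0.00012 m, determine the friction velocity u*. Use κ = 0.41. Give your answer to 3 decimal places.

u* ≈ 0.193 m/s

Log law: V(z) = (u*/κ) · ln(z/z₀) ⇒ u* = κ · V / ln(z/z₀)
u* = 0.41 × 4.53 / ln(1.8/0.00012) = 0.41 × 4.53 / 9.6158
   = 1.8573 / 9.6158 = 0.1932 m/s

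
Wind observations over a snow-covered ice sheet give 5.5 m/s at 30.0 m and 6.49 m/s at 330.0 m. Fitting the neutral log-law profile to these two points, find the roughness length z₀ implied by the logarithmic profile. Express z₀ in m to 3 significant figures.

Log law: V(z) ∝ ln(z/z₀). With r = V₁/V₂ = 5.5/6.49 = 0.84746,
r · ln(z₂/z₀) = ln(z₁/z₀) ⇒ ln z₀ = (ln z₁ − r·ln z₂)/(1 − r)
ln z₀ = (3.40120 − 0.84746×5.79909) / 0.15254 = -9.9204
z₀ = exp(-9.9204) = 0.00004916 m

z₀ ≈ 0.0000492 m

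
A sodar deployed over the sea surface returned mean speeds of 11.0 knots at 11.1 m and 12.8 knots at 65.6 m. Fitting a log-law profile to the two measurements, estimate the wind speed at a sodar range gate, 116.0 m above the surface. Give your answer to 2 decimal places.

Log law: V ∝ ln(z/z₀). From the pair, with r = V₁/V₂ = 0.85938,
ln z₀ = (ln z₁ − r·ln z₂)/(1 − r) = (2.4069 − 0.85938×4.1836)/0.14062 = -8.4502 → z₀ = 0.0002138 m
V₃ = V₁ · ln(z₃/z₀)/ln(z₁/z₀) = 11.0 × 13.2038/10.8572 = 13.3775 knots

13.38 knots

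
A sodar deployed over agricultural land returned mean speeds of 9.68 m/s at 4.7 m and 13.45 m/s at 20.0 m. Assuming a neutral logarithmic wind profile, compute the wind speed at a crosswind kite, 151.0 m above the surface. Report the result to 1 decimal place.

18.7 m/s

Log law: V ∝ ln(z/z₀). From the pair, with r = V₁/V₂ = 0.71970,
ln z₀ = (ln z₁ − r·ln z₂)/(1 − r) = (1.5476 − 0.71970×2.9957)/0.28030 = -2.1708 → z₀ = 0.1141 m
V₃ = V₁ · ln(z₃/z₀)/ln(z₁/z₀) = 9.68 × 7.1881/3.7184 = 18.7127 m/s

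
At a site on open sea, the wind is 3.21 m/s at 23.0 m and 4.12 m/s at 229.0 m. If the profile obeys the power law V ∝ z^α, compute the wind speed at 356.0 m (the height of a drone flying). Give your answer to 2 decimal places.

First find α: α = ln(V₂/V₁)/ln(z₂/z₁) = ln(4.12/3.21)/ln(229.0/23.0) = 0.24958/2.29823 = 0.1086
Extrapolate from 229.0 m to 356.0 m: V₃ = 4.12 × (356.0/229.0)^0.1086 = 4.12 × 1.0491 = 4.3222 m/s

4.32 m/s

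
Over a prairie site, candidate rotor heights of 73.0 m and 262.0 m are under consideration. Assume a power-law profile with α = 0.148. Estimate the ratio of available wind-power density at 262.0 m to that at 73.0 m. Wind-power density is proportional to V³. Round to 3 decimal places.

Speed ratio: V_B/V_A = (z_B/z_A)^α = (262.0/73.0)^0.148 = (3.5890)^0.148 = 1.20819
Power-density ratio: P_B/P_A = (V_B/V_A)³ = (1.20819)³ = 1.76364

1.764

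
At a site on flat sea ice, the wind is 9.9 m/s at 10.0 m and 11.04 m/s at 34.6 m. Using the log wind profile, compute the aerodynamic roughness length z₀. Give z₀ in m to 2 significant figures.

Log law: V(z) ∝ ln(z/z₀). With r = V₁/V₂ = 9.9/11.04 = 0.89674,
r · ln(z₂/z₀) = ln(z₁/z₀) ⇒ ln z₀ = (ln z₁ − r·ln z₂)/(1 − r)
ln z₀ = (2.30259 − 0.89674×3.54385) / 0.10326 = -8.4769
z₀ = exp(-8.4769) = 0.0002082 m

z₀ ≈ 0.00021 m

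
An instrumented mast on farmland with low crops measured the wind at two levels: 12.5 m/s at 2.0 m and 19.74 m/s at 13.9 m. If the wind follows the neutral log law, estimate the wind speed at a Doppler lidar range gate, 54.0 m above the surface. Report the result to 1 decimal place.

Log law: V ∝ ln(z/z₀). From the pair, with r = V₁/V₂ = 0.63323,
ln z₀ = (ln z₁ − r·ln z₂)/(1 − r) = (0.6931 − 0.63323×2.6319)/0.36677 = -2.6541 → z₀ = 0.07036 m
V₃ = V₁ · ln(z₃/z₀)/ln(z₁/z₀) = 12.5 × 6.6431/3.3473 = 24.8079 m/s

24.8 m/s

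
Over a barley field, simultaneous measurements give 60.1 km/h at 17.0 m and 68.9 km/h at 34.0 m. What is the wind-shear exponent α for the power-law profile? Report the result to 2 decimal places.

α ≈ 0.20

Power law: V₂/V₁ = (z₂/z₁)^α ⇒ α = ln(V₂/V₁) / ln(z₂/z₁)
α = ln(68.9/60.1) / ln(34.0/17.0) = ln(1.1464) / ln(2.0000)
  = 0.13665 / 0.69315 = 0.19714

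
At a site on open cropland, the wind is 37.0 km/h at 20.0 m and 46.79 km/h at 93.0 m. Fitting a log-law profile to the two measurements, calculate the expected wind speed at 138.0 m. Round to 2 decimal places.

49.30 km/h

Log law: V ∝ ln(z/z₀). From the pair, with r = V₁/V₂ = 0.79077,
ln z₀ = (ln z₁ − r·ln z₂)/(1 − r) = (2.9957 − 0.79077×4.5326)/0.20923 = -2.8127 → z₀ = 0.06005 m
V₃ = V₁ · ln(z₃/z₀)/ln(z₁/z₀) = 37.0 × 7.7399/5.8084 = 49.3040 km/h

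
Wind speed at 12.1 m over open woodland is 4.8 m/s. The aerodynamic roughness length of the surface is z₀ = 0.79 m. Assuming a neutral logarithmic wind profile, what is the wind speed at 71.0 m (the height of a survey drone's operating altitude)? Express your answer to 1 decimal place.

7.9 m/s

Log law: V(z) ∝ ln(z/z₀), so V₂/V₁ = ln(z₂/z₀) / ln(z₁/z₀).
ln(71.0/0.79) = 4.4984, ln(12.1/0.79) = 2.7289
V₂ = 4.8 × 4.4984/2.7289 = 4.8 × 1.6484 = 7.9124 m/s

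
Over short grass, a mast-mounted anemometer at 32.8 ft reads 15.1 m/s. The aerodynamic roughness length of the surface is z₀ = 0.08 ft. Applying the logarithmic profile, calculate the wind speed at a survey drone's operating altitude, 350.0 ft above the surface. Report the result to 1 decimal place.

Log law: V(z) ∝ ln(z/z₀), so V₂/V₁ = ln(z₂/z₀) / ln(z₁/z₀).
ln(350.0/0.08) = 8.3837, ln(32.8/0.08) = 6.0162
V₂ = 15.1 × 8.3837/6.0162 = 15.1 × 1.3935 = 21.0422 m/s

21.0 m/s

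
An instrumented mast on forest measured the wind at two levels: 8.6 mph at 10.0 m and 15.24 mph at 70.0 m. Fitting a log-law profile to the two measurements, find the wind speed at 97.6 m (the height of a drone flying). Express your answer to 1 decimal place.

16.4 mph

Log law: V ∝ ln(z/z₀). From the pair, with r = V₁/V₂ = 0.56430,
ln z₀ = (ln z₁ − r·ln z₂)/(1 − r) = (2.3026 − 0.56430×4.2485)/0.43570 = -0.2177 → z₀ = 0.8044 m
V₃ = V₁ · ln(z₃/z₀)/ln(z₁/z₀) = 8.6 × 4.7986/2.5203 = 16.3742 mph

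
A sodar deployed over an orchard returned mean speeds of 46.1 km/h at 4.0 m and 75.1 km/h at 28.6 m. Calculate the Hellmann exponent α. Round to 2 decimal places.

α ≈ 0.25

Power law: V₂/V₁ = (z₂/z₁)^α ⇒ α = ln(V₂/V₁) / ln(z₂/z₁)
α = ln(75.1/46.1) / ln(28.6/4.0) = ln(1.6291) / ln(7.1500)
  = 0.48801 / 1.96711 = 0.24808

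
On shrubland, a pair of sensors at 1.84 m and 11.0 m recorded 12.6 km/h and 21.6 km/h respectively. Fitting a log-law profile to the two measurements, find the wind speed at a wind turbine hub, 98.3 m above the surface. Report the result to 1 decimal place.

Log law: V ∝ ln(z/z₀). From the pair, with r = V₁/V₂ = 0.58333,
ln z₀ = (ln z₁ − r·ln z₂)/(1 − r) = (0.6098 − 0.58333×2.3979)/0.41667 = -1.8936 → z₀ = 0.1505 m
V₃ = V₁ · ln(z₃/z₀)/ln(z₁/z₀) = 12.6 × 6.4816/2.5034 = 32.6233 km/h

32.6 km/h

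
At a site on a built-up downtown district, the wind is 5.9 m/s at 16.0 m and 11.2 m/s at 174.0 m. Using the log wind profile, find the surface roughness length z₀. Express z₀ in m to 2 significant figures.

z₀ ≈ 1.1 m

Log law: V(z) ∝ ln(z/z₀). With r = V₁/V₂ = 5.9/11.2 = 0.52679,
r · ln(z₂/z₀) = ln(z₁/z₀) ⇒ ln z₀ = (ln z₁ − r·ln z₂)/(1 − r)
ln z₀ = (2.77259 − 0.52679×5.15906) / 0.47321 = 0.1160
z₀ = exp(0.1160) = 1.123 m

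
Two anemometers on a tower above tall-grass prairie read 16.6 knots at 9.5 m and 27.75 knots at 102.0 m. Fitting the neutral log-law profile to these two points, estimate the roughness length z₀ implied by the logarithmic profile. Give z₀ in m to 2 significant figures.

z₀ ≈ 0.28 m

Log law: V(z) ∝ ln(z/z₀). With r = V₁/V₂ = 16.6/27.75 = 0.59820,
r · ln(z₂/z₀) = ln(z₁/z₀) ⇒ ln z₀ = (ln z₁ − r·ln z₂)/(1 − r)
ln z₀ = (2.25129 − 0.59820×4.62497) / 0.40180 = -1.2826
z₀ = exp(-1.2826) = 0.2773 m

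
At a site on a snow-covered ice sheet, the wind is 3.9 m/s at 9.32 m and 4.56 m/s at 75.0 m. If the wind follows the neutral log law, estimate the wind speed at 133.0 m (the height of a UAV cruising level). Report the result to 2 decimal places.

4.74 m/s

Log law: V ∝ ln(z/z₀). From the pair, with r = V₁/V₂ = 0.85526,
ln z₀ = (ln z₁ − r·ln z₂)/(1 − r) = (2.2322 − 0.85526×4.3175)/0.14474 = -10.0902 → z₀ = 0.00004148 m
V₃ = V₁ · ln(z₃/z₀)/ln(z₁/z₀) = 3.9 × 14.9806/12.3224 = 4.7413 m/s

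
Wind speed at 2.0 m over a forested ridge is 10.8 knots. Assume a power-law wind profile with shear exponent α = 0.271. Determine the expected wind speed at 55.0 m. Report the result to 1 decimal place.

Power-law profile: V₂ = V₁ · (z₂/z₁)^α
V₂ = 10.8 × (55.0/2.0)^0.271 = 10.8 × (27.5000)^0.271
    = 10.8 × 2.4550 = 26.5145 knots

26.5 knots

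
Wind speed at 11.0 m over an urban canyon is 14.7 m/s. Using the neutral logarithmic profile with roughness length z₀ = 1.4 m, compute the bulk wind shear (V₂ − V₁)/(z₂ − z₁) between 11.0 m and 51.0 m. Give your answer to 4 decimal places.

0.2735 m/s/m

Log law: V₂ = V₁ · ln(z₂/z₀)/ln(z₁/z₀) = 14.7 × 3.5954/2.0614 = 25.6385 m/s
ΔV/Δz = (25.6385 − 14.7)/(51.0 − 11.0) = 10.9385/40.0000 = 0.27346 m/s/m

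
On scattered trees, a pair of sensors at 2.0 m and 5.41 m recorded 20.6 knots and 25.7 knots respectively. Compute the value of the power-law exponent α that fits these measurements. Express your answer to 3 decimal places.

Power law: V₂/V₁ = (z₂/z₁)^α ⇒ α = ln(V₂/V₁) / ln(z₂/z₁)
α = ln(25.7/20.6) / ln(5.41/2.0) = ln(1.2476) / ln(2.7050)
  = 0.22120 / 0.99510 = 0.22229

α ≈ 0.222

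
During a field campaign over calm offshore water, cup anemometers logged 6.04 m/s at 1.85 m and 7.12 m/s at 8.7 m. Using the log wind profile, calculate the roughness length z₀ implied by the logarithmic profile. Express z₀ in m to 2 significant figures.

Log law: V(z) ∝ ln(z/z₀). With r = V₁/V₂ = 6.04/7.12 = 0.84831,
r · ln(z₂/z₀) = ln(z₁/z₀) ⇒ ln z₀ = (ln z₁ − r·ln z₂)/(1 − r)
ln z₀ = (0.61519 − 0.84831×2.16332) / 0.15169 = -8.0429
z₀ = exp(-8.0429) = 0.0003214 m

z₀ ≈ 0.00032 m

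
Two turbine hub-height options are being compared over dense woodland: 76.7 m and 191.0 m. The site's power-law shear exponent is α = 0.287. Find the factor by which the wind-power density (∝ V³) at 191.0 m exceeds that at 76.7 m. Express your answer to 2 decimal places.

2.19

Speed ratio: V_B/V_A = (z_B/z_A)^α = (191.0/76.7)^0.287 = (2.4902)^0.287 = 1.29933
Power-density ratio: P_B/P_A = (V_B/V_A)³ = (1.29933)³ = 2.19362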